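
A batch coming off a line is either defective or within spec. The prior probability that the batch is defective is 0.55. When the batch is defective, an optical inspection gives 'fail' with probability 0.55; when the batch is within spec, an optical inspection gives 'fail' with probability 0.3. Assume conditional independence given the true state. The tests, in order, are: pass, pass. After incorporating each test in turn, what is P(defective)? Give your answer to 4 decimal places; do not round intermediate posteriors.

After 'pass': P(defective) = 0.45·0.5500 / (0.45·0.5500 + 0.7·0.4500) ≈ 0.4400
After 'pass': P(defective) = 0.45·0.4400 / (0.45·0.4400 + 0.7·0.5600) ≈ 0.3356

0.3356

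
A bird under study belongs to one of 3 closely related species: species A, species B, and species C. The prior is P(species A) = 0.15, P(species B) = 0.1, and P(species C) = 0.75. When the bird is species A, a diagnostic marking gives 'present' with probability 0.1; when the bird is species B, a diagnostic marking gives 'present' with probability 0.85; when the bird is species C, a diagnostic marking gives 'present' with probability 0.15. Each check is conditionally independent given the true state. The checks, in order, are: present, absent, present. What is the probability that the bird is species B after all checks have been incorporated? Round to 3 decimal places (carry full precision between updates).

Each posterior becomes the prior for the next update.
After 'present': normaliser = 0.1·0.1500 + 0.85·0.1000 + 0.15·0.7500; P(species A) ≈ 0.0706, P(species B) ≈ 0.4000, P(species C) ≈ 0.5294
After 'absent': normaliser = 0.9·0.0706 + 0.15·0.4000 + 0.85·0.5294; P(species A) ≈ 0.1108, P(species B) ≈ 0.1046, P(species C) ≈ 0.7846
After 'present': normaliser = 0.1·0.1108 + 0.85·0.1046 + 0.15·0.7846; P(species A) ≈ 0.0509, P(species B) ≈ 0.4085, P(species C) ≈ 0.5406

0.408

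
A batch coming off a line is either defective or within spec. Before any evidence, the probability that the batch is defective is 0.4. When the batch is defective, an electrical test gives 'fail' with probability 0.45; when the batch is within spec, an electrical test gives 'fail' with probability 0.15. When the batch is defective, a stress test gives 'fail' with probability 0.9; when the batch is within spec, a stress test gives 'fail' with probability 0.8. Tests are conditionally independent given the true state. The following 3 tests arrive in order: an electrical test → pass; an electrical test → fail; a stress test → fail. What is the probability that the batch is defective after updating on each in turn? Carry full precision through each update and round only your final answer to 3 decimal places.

0.593

After an electrical test='pass': P(defective) = 0.55·0.4000 / (0.55·0.4000 + 0.85·0.6000) ≈ 0.3014
After an electrical test='fail': P(defective) = 0.45·0.3014 / (0.45·0.3014 + 0.15·0.6986) ≈ 0.5641
After a stress test='fail': P(defective) = 0.9·0.5641 / (0.9·0.5641 + 0.8·0.4359) ≈ 0.5928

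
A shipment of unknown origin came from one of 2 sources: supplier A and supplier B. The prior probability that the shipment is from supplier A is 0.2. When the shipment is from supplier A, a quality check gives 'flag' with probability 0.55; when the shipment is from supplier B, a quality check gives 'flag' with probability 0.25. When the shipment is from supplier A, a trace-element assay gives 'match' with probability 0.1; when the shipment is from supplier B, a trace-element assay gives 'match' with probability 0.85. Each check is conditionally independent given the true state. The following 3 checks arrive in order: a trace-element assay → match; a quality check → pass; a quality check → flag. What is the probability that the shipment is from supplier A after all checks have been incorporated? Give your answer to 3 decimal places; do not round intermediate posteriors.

0.037

After a trace-element assay='match': P(supplier A) = 0.1·0.2000 / (0.1·0.2000 + 0.85·0.8000) ≈ 0.0286
After a quality check='pass': P(supplier A) = 0.45·0.0286 / (0.45·0.0286 + 0.75·0.9714) ≈ 0.0173
After a quality check='flag': P(supplier A) = 0.55·0.0173 / (0.55·0.0173 + 0.25·0.9827) ≈ 0.0374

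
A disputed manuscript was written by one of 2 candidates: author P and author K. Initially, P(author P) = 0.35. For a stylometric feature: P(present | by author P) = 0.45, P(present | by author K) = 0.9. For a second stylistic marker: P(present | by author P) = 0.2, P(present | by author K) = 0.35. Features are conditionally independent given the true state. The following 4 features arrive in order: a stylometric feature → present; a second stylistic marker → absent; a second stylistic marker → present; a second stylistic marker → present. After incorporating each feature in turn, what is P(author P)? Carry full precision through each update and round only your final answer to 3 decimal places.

0.098

After a stylometric feature='present': P(author P) = 0.45·0.3500 / (0.45·0.3500 + 0.9·0.6500) ≈ 0.2121
After a second stylistic marker='absent': P(author P) = 0.8·0.2121 / (0.8·0.2121 + 0.65·0.7879) ≈ 0.2489
After a second stylistic marker='present': P(author P) = 0.2·0.2489 / (0.2·0.2489 + 0.35·0.7511) ≈ 0.1592
After a second stylistic marker='present': P(author P) = 0.2·0.1592 / (0.2·0.1592 + 0.35·0.8408) ≈ 0.0976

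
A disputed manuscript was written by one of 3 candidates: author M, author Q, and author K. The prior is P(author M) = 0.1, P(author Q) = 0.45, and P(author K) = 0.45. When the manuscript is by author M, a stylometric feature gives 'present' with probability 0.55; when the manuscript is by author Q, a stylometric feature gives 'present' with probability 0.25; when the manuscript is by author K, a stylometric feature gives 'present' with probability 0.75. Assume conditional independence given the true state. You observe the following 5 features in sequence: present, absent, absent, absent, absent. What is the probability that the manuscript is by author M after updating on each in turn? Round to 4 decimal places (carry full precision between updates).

0.0576

After 'present': normaliser = 0.55·0.1000 + 0.25·0.4500 + 0.75·0.4500; P(author M) ≈ 0.1089, P(author Q) ≈ 0.2228, P(author K) ≈ 0.6683
After 'absent': normaliser = 0.45·0.1089 + 0.75·0.2228 + 0.25·0.6683; P(author M) ≈ 0.1279, P(author Q) ≈ 0.4360, P(author K) ≈ 0.4360
After 'absent': normaliser = 0.45·0.1279 + 0.75·0.4360 + 0.25·0.4360; P(author M) ≈ 0.1166, P(author Q) ≈ 0.6625, P(author K) ≈ 0.2208
After 'absent': normaliser = 0.45·0.1166 + 0.75·0.6625 + 0.25·0.2208; P(author M) ≈ 0.0868, P(author Q) ≈ 0.8219, P(author K) ≈ 0.0913
After 'absent': normaliser = 0.45·0.0868 + 0.75·0.8219 + 0.25·0.0913; P(author M) ≈ 0.0576, P(author Q) ≈ 0.9088, P(author K) ≈ 0.0337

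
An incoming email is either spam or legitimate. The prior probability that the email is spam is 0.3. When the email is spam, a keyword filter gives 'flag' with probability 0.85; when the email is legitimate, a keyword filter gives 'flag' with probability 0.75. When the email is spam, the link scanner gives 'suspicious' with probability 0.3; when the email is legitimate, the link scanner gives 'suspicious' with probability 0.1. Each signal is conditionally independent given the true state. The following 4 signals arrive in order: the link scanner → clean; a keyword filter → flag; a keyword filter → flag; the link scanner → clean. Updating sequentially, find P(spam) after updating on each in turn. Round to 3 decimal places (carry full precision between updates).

Each posterior becomes the prior for the next update.
After the link scanner='clean': P(spam) = 0.7·0.3000 / (0.7·0.3000 + 0.9·0.7000) ≈ 0.2500
After a keyword filter='flag': P(spam) = 0.85·0.2500 / (0.85·0.2500 + 0.75·0.7500) ≈ 0.2742
After a keyword filter='flag': P(spam) = 0.85·0.2742 / (0.85·0.2742 + 0.75·0.7258) ≈ 0.2998
After the link scanner='clean': P(spam) = 0.7·0.2998 / (0.7·0.2998 + 0.9·0.7002) ≈ 0.2498

0.250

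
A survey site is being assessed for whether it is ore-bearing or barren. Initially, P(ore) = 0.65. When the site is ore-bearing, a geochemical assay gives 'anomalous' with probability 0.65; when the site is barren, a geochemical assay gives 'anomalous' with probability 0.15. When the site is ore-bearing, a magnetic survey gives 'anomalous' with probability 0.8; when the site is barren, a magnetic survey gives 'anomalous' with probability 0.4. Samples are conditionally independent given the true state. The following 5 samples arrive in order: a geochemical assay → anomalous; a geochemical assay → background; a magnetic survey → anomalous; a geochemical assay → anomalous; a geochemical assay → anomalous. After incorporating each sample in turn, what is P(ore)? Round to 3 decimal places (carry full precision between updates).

After a geochemical assay='anomalous': P(ore) = 0.65·0.6500 / (0.65·0.6500 + 0.15·0.3500) ≈ 0.8895
After a geochemical assay='background': P(ore) = 0.35·0.8895 / (0.35·0.8895 + 0.85·0.1105) ≈ 0.7682
After a magnetic survey='anomalous': P(ore) = 0.8·0.7682 / (0.8·0.7682 + 0.4·0.2318) ≈ 0.8689
After a geochemical assay='anomalous': P(ore) = 0.65·0.8689 / (0.65·0.8689 + 0.15·0.1311) ≈ 0.9664
After a geochemical assay='anomalous': P(ore) = 0.65·0.9664 / (0.65·0.9664 + 0.15·0.0336) ≈ 0.9920

0.992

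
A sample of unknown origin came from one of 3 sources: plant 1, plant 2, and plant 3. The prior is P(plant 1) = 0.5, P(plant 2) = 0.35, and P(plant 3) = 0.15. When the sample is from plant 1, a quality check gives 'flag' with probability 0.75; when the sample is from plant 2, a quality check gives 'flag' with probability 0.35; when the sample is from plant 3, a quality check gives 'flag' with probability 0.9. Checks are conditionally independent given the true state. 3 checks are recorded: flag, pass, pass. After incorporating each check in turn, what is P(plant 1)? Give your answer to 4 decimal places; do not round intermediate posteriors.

After 'flag': normaliser = 0.75·0.5000 + 0.35·0.3500 + 0.9·0.1500; P(plant 1) ≈ 0.5929, P(plant 2) ≈ 0.1937, P(plant 3) ≈ 0.2134
After 'pass': normaliser = 0.25·0.5929 + 0.65·0.1937 + 0.1·0.2134; P(plant 1) ≈ 0.5017, P(plant 2) ≈ 0.4261, P(plant 3) ≈ 0.0722
After 'pass': normaliser = 0.25·0.5017 + 0.65·0.4261 + 0.1·0.0722; P(plant 1) ≈ 0.3062, P(plant 2) ≈ 0.6762, P(plant 3) ≈ 0.0176

0.3062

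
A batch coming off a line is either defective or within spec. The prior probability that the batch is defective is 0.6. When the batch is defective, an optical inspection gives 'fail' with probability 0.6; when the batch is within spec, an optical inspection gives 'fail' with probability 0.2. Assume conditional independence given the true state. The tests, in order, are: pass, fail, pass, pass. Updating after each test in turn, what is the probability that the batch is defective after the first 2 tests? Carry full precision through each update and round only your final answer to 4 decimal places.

After 'pass': P(defective) = 0.4·0.6000 / (0.4·0.6000 + 0.8·0.4000) ≈ 0.4286
After 'fail': P(defective) = 0.6·0.4286 / (0.6·0.4286 + 0.2·0.5714) ≈ 0.6923

0.6923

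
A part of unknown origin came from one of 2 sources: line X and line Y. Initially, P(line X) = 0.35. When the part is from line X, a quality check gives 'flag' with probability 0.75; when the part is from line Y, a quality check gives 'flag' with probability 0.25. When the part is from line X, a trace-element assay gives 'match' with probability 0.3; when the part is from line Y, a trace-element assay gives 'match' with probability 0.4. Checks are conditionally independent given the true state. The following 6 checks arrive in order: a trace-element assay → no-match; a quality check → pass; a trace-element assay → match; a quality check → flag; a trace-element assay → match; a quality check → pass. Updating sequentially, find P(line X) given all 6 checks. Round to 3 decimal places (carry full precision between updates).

After a trace-element assay='no-match': P(line X) = 0.7·0.3500 / (0.7·0.3500 + 0.6·0.6500) ≈ 0.3858
After a quality check='pass': P(line X) = 0.25·0.3858 / (0.25·0.3858 + 0.75·0.6142) ≈ 0.1731
After a trace-element assay='match': P(line X) = 0.3·0.1731 / (0.3·0.1731 + 0.4·0.8269) ≈ 0.1357
After a quality check='flag': P(line X) = 0.75·0.1357 / (0.75·0.1357 + 0.25·0.8643) ≈ 0.3203
After a trace-element assay='match': P(line X) = 0.3·0.3203 / (0.3·0.3203 + 0.4·0.6797) ≈ 0.2611
After a quality check='pass': P(line X) = 0.25·0.2611 / (0.25·0.2611 + 0.75·0.7389) ≈ 0.1054

0.105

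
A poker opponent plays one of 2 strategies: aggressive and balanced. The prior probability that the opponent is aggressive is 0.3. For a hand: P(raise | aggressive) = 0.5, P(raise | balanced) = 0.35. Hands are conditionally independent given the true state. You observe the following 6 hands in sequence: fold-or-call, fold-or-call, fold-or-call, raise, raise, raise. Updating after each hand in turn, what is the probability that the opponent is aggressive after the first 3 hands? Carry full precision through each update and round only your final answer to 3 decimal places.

After 'fold-or-call': P(aggressive) = 0.5·0.3000 / (0.5·0.3000 + 0.65·0.7000) ≈ 0.2479
After 'fold-or-call': P(aggressive) = 0.5·0.2479 / (0.5·0.2479 + 0.65·0.7521) ≈ 0.2023
After 'fold-or-call': P(aggressive) = 0.5·0.2023 / (0.5·0.2023 + 0.65·0.7977) ≈ 0.1632

0.163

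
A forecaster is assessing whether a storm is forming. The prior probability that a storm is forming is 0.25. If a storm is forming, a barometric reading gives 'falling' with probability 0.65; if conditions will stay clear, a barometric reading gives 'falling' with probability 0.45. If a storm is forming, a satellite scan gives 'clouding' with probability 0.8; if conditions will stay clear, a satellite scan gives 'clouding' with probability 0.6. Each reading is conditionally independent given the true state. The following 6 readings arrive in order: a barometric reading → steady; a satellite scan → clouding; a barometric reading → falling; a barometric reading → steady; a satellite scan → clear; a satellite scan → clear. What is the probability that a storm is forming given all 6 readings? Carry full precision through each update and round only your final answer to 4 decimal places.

0.0610

After a barometric reading='steady': P(storm) = 0.35·0.2500 / (0.35·0.2500 + 0.55·0.7500) ≈ 0.1750
After a satellite scan='clouding': P(storm) = 0.8·0.1750 / (0.8·0.1750 + 0.6·0.8250) ≈ 0.2205
After a barometric reading='falling': P(storm) = 0.65·0.2205 / (0.65·0.2205 + 0.45·0.7795) ≈ 0.2900
After a barometric reading='steady': P(storm) = 0.35·0.2900 / (0.35·0.2900 + 0.55·0.7100) ≈ 0.2063
After a satellite scan='clear': P(storm) = 0.2·0.2063 / (0.2·0.2063 + 0.4·0.7937) ≈ 0.1150
After a satellite scan='clear': P(storm) = 0.2·0.1150 / (0.2·0.1150 + 0.4·0.8850) ≈ 0.0610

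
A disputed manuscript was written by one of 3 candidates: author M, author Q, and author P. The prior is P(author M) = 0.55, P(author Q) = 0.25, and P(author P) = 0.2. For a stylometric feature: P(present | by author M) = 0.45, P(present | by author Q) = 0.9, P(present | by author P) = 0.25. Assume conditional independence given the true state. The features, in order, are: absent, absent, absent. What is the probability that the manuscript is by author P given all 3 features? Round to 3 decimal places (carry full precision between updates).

0.479

After 'absent': normaliser = 0.55·0.5500 + 0.1·0.2500 + 0.75·0.2000; P(author M) ≈ 0.6335, P(author Q) ≈ 0.0524, P(author P) ≈ 0.3141
After 'absent': normaliser = 0.55·0.6335 + 0.1·0.0524 + 0.75·0.3141; P(author M) ≈ 0.5913, P(author Q) ≈ 0.0089, P(author P) ≈ 0.3998
After 'absent': normaliser = 0.55·0.5913 + 0.1·0.0089 + 0.75·0.3998; P(author M) ≈ 0.5195, P(author Q) ≈ 0.0014, P(author P) ≈ 0.4790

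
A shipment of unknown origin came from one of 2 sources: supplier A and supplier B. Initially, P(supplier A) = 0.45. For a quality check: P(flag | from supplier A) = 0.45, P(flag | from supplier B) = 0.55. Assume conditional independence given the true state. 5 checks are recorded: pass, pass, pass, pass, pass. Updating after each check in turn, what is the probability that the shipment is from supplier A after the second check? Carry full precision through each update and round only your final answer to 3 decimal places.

After 'pass': P(supplier A) = 0.55·0.4500 / (0.55·0.4500 + 0.45·0.5500) ≈ 0.5000
After 'pass': P(supplier A) = 0.55·0.5000 / (0.55·0.5000 + 0.45·0.5000) ≈ 0.5500

0.550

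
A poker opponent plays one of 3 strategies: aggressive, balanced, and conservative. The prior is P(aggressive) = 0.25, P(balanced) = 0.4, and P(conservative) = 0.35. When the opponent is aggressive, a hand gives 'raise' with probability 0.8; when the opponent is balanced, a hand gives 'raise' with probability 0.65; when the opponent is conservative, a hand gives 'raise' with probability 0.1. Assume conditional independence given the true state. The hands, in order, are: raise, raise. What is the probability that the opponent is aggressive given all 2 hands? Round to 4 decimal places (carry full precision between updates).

0.4812

After 'raise': normaliser = 0.8·0.2500 + 0.65·0.4000 + 0.1·0.3500; P(aggressive) ≈ 0.4040, P(balanced) ≈ 0.5253, P(conservative) ≈ 0.0707
After 'raise': normaliser = 0.8·0.4040 + 0.65·0.5253 + 0.1·0.0707; P(aggressive) ≈ 0.4812, P(balanced) ≈ 0.5083, P(conservative) ≈ 0.0105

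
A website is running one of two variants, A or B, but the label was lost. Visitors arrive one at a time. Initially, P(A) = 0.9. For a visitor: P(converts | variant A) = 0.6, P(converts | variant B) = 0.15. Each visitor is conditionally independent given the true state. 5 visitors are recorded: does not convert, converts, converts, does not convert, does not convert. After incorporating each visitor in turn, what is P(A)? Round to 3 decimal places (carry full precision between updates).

After 'does not convert': P(A) = 0.4·0.9000 / (0.4·0.9000 + 0.85·0.1000) ≈ 0.8090
After 'converts': P(A) = 0.6·0.8090 / (0.6·0.8090 + 0.15·0.1910) ≈ 0.9443
After 'converts': P(A) = 0.6·0.9443 / (0.6·0.9443 + 0.15·0.0557) ≈ 0.9855
After 'does not convert': P(A) = 0.4·0.9855 / (0.4·0.9855 + 0.85·0.0145) ≈ 0.9696
After 'does not convert': P(A) = 0.4·0.9696 / (0.4·0.9696 + 0.85·0.0304) ≈ 0.9375

0.938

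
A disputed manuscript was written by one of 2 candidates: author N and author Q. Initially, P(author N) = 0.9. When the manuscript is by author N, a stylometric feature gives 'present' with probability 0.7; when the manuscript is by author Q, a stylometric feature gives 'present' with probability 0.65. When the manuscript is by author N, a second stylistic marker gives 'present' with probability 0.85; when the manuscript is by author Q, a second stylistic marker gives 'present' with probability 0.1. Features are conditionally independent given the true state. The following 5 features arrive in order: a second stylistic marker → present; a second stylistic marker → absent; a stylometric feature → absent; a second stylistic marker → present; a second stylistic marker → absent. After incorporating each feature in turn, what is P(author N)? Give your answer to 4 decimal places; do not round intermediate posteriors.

0.9393

After a second stylistic marker='present': P(author N) = 0.85·0.9000 / (0.85·0.9000 + 0.1·0.1000) ≈ 0.9871
After a second stylistic marker='absent': P(author N) = 0.15·0.9871 / (0.15·0.9871 + 0.9·0.0129) ≈ 0.9273
After a stylometric feature='absent': P(author N) = 0.3·0.9273 / (0.3·0.9273 + 0.35·0.0727) ≈ 0.9162
After a second stylistic marker='present': P(author N) = 0.85·0.9162 / (0.85·0.9162 + 0.1·0.0838) ≈ 0.9893
After a second stylistic marker='absent': P(author N) = 0.15·0.9893 / (0.15·0.9893 + 0.9·0.0107) ≈ 0.9393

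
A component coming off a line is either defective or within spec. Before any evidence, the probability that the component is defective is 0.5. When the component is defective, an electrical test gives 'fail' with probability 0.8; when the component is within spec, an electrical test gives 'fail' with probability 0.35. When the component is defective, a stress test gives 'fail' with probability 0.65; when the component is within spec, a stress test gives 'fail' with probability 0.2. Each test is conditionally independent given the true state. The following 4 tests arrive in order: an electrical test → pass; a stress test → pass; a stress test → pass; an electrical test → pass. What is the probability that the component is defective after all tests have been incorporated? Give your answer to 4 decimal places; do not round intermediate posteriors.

After an electrical test='pass': P(defective) = 0.2·0.5000 / (0.2·0.5000 + 0.65·0.5000) ≈ 0.2353
After a stress test='pass': P(defective) = 0.35·0.2353 / (0.35·0.2353 + 0.8·0.7647) ≈ 0.1186
After a stress test='pass': P(defective) = 0.35·0.1186 / (0.35·0.1186 + 0.8·0.8814) ≈ 0.0556
After an electrical test='pass': P(defective) = 0.2·0.0556 / (0.2·0.0556 + 0.65·0.9444) ≈ 0.0178

0.0178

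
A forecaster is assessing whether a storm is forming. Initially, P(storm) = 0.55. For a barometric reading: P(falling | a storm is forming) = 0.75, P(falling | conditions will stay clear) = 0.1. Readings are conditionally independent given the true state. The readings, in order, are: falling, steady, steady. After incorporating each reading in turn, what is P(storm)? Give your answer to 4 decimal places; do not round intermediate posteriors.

0.4143

Each posterior becomes the prior for the next update.
After 'falling': P(storm) = 0.75·0.5500 / (0.75·0.5500 + 0.1·0.4500) ≈ 0.9016
After 'steady': P(storm) = 0.25·0.9016 / (0.25·0.9016 + 0.9·0.0984) ≈ 0.7180
After 'steady': P(storm) = 0.25·0.7180 / (0.25·0.7180 + 0.9·0.2820) ≈ 0.4143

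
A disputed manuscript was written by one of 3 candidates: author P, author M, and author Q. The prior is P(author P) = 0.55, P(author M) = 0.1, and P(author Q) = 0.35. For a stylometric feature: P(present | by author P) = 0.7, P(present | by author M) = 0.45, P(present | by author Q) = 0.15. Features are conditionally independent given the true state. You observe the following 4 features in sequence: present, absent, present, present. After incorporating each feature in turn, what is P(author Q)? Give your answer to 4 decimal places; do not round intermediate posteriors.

0.0160

After 'present': normaliser = 0.7·0.5500 + 0.45·0.1000 + 0.15·0.3500; P(author P) ≈ 0.7979, P(author M) ≈ 0.0933, P(author Q) ≈ 0.1088
After 'absent': normaliser = 0.3·0.7979 + 0.55·0.0933 + 0.85·0.1088; P(author P) ≈ 0.6247, P(author M) ≈ 0.1339, P(author Q) ≈ 0.2414
After 'present': normaliser = 0.7·0.6247 + 0.45·0.1339 + 0.15·0.2414; P(author P) ≈ 0.8193, P(author M) ≈ 0.1129, P(author Q) ≈ 0.0678
After 'present': normaliser = 0.7·0.8193 + 0.45·0.1129 + 0.15·0.0678; P(author P) ≈ 0.9039, P(author M) ≈ 0.0800, P(author Q) ≈ 0.0160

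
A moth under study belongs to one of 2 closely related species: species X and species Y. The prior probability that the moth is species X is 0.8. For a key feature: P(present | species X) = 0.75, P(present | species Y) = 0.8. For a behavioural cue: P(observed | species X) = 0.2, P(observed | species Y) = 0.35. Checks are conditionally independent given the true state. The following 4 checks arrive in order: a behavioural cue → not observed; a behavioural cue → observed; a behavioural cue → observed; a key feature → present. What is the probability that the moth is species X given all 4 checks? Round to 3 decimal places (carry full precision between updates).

0.601

Each posterior becomes the prior for the next update.
After a behavioural cue='not observed': P(species X) = 0.8·0.8000 / (0.8·0.8000 + 0.65·0.2000) ≈ 0.8312
After a behavioural cue='observed': P(species X) = 0.2·0.8312 / (0.2·0.8312 + 0.35·0.1688) ≈ 0.7378
After a behavioural cue='observed': P(species X) = 0.2·0.7378 / (0.2·0.7378 + 0.35·0.2622) ≈ 0.6165
After a key feature='present': P(species X) = 0.75·0.6165 / (0.75·0.6165 + 0.8·0.3835) ≈ 0.6011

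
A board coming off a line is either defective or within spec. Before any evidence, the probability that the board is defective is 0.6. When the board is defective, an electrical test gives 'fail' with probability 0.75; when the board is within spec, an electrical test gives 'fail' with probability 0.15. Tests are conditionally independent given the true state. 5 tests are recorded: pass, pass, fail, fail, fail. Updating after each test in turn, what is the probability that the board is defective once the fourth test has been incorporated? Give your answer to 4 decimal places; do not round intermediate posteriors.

0.7644

After 'pass': P(defective) = 0.25·0.6000 / (0.25·0.6000 + 0.85·0.4000) ≈ 0.3061
After 'pass': P(defective) = 0.25·0.3061 / (0.25·0.3061 + 0.85·0.6939) ≈ 0.1149
After 'fail': P(defective) = 0.75·0.1149 / (0.75·0.1149 + 0.15·0.8851) ≈ 0.3935
After 'fail': P(defective) = 0.75·0.3935 / (0.75·0.3935 + 0.15·0.6065) ≈ 0.7644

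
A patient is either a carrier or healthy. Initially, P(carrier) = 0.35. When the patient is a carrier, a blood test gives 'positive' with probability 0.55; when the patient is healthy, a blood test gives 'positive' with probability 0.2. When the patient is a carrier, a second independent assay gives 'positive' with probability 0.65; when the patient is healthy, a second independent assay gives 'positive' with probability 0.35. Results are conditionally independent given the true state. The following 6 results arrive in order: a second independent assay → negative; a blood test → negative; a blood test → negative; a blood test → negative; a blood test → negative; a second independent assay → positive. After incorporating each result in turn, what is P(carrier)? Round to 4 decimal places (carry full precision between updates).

0.0511

After a second independent assay='negative': P(carrier) = 0.35·0.3500 / (0.35·0.3500 + 0.65·0.6500) ≈ 0.2248
After a blood test='negative': P(carrier) = 0.45·0.2248 / (0.45·0.2248 + 0.8·0.7752) ≈ 0.1402
After a blood test='negative': P(carrier) = 0.45·0.1402 / (0.45·0.1402 + 0.8·0.8598) ≈ 0.0840
After a blood test='negative': P(carrier) = 0.45·0.0840 / (0.45·0.0840 + 0.8·0.9160) ≈ 0.0491
After a blood test='negative': P(carrier) = 0.45·0.0491 / (0.45·0.0491 + 0.8·0.9509) ≈ 0.0282
After a second independent assay='positive': P(carrier) = 0.65·0.0282 / (0.65·0.0282 + 0.35·0.9718) ≈ 0.0511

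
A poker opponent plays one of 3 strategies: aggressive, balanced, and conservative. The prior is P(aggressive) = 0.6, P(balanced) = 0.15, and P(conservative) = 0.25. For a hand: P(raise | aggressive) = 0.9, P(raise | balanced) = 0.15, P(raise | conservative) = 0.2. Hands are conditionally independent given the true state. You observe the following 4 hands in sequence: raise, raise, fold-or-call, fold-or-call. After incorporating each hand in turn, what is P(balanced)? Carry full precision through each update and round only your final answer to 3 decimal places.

Apply Bayes' rule sequentially, carrying P(balanced) forward.
After 'raise': normaliser = 0.9·0.6000 + 0.15·0.1500 + 0.2·0.2500; P(aggressive) ≈ 0.8816, P(balanced) ≈ 0.0367, P(conservative) ≈ 0.0816
After 'raise': normaliser = 0.9·0.8816 + 0.15·0.0367 + 0.2·0.0816; P(aggressive) ≈ 0.9732, P(balanced) ≈ 0.0068, P(conservative) ≈ 0.0200
After 'fold-or-call': normaliser = 0.1·0.9732 + 0.85·0.0068 + 0.8·0.0200; P(aggressive) ≈ 0.8172, P(balanced) ≈ 0.0482, P(conservative) ≈ 0.1345
After 'fold-or-call': normaliser = 0.1·0.8172 + 0.85·0.0482 + 0.8·0.1345; P(aggressive) ≈ 0.3548, P(balanced) ≈ 0.1780, P(conservative) ≈ 0.4672

0.178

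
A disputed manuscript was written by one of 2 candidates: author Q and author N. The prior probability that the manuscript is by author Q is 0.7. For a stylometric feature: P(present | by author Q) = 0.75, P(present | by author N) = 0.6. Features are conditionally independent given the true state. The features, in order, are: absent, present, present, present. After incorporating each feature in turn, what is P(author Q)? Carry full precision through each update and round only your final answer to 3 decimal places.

0.740

Apply Bayes' rule sequentially, carrying P(author Q) forward.
After 'absent': P(author Q) = 0.25·0.7000 / (0.25·0.7000 + 0.4·0.3000) ≈ 0.5932
After 'present': P(author Q) = 0.75·0.5932 / (0.75·0.5932 + 0.6·0.4068) ≈ 0.6458
After 'present': P(author Q) = 0.75·0.6458 / (0.75·0.6458 + 0.6·0.3542) ≈ 0.6950
After 'present': P(author Q) = 0.75·0.6950 / (0.75·0.6950 + 0.6·0.3050) ≈ 0.7401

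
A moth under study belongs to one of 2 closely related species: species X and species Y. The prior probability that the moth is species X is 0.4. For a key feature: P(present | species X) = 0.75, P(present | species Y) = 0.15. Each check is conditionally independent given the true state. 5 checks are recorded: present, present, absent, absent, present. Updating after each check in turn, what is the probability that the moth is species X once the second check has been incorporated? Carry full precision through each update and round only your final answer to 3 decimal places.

0.943

After 'present': P(species X) = 0.75·0.4000 / (0.75·0.4000 + 0.15·0.6000) ≈ 0.7692
After 'present': P(species X) = 0.75·0.7692 / (0.75·0.7692 + 0.15·0.2308) ≈ 0.9434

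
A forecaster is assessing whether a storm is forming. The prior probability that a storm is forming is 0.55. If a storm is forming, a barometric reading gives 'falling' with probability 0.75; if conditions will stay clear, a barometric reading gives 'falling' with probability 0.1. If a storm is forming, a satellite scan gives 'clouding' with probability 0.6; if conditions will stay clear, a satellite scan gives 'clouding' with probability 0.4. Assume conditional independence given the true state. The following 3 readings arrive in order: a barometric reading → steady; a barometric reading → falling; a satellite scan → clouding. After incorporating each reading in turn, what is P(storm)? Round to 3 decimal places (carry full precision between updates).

0.793

After a barometric reading='steady': P(storm) = 0.25·0.5500 / (0.25·0.5500 + 0.9·0.4500) ≈ 0.2535
After a barometric reading='falling': P(storm) = 0.75·0.2535 / (0.75·0.2535 + 0.1·0.7465) ≈ 0.7180
After a satellite scan='clouding': P(storm) = 0.6·0.7180 / (0.6·0.7180 + 0.4·0.2820) ≈ 0.7925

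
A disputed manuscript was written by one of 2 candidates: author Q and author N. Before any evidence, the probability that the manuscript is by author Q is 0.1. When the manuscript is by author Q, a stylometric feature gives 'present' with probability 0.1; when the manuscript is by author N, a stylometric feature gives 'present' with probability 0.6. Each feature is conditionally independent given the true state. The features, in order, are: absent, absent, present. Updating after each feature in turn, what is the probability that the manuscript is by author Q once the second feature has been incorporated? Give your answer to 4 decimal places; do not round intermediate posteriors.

0.3600

After 'absent': P(author Q) = 0.9·0.1000 / (0.9·0.1000 + 0.4·0.9000) ≈ 0.2000
After 'absent': P(author Q) = 0.9·0.2000 / (0.9·0.2000 + 0.4·0.8000) ≈ 0.3600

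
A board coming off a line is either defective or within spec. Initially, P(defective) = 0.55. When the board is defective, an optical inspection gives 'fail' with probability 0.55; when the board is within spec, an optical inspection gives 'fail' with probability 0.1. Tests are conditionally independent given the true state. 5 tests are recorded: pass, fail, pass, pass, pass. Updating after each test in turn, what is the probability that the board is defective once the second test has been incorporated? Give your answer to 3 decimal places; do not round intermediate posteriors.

After 'pass': P(defective) = 0.45·0.5500 / (0.45·0.5500 + 0.9·0.4500) ≈ 0.3793
After 'fail': P(defective) = 0.55·0.3793 / (0.55·0.3793 + 0.1·0.6207) ≈ 0.7707

0.771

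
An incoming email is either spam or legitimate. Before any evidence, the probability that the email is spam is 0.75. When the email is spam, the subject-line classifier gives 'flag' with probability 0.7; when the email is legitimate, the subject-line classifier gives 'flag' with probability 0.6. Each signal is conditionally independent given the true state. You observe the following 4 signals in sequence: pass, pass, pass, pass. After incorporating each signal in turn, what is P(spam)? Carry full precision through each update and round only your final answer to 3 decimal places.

Each posterior becomes the prior for the next update.
After 'pass': P(spam) = 0.3·0.7500 / (0.3·0.7500 + 0.4·0.2500) ≈ 0.6923
After 'pass': P(spam) = 0.3·0.6923 / (0.3·0.6923 + 0.4·0.3077) ≈ 0.6279
After 'pass': P(spam) = 0.3·0.6279 / (0.3·0.6279 + 0.4·0.3721) ≈ 0.5586
After 'pass': P(spam) = 0.3·0.5586 / (0.3·0.5586 + 0.4·0.4414) ≈ 0.4870

0.487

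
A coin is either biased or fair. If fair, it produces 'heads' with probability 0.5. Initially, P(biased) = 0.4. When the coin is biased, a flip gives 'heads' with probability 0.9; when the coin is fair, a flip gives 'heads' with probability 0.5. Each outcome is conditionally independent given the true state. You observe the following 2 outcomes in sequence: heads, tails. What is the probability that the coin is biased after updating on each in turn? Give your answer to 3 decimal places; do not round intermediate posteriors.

0.194

Apply Bayes' rule sequentially, carrying P(biased) forward.
After 'heads': P(biased) = 0.9·0.4000 / (0.9·0.4000 + 0.5·0.6000) ≈ 0.5455
After 'tails': P(biased) = 0.1·0.5455 / (0.1·0.5455 + 0.5·0.4545) ≈ 0.1935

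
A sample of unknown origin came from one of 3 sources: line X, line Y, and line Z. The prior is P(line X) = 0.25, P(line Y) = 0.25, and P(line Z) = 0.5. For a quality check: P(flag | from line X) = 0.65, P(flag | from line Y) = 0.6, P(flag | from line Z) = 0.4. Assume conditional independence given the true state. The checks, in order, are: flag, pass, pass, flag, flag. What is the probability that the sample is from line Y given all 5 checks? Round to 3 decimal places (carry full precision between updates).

Each posterior becomes the prior for the next update.
After 'flag': normaliser = 0.65·0.2500 + 0.6·0.2500 + 0.4·0.5000; P(line X) ≈ 0.3171, P(line Y) ≈ 0.2927, P(line Z) ≈ 0.3902
After 'pass': normaliser = 0.35·0.3171 + 0.4·0.2927 + 0.6·0.3902; P(line X) ≈ 0.2401, P(line Y) ≈ 0.2533, P(line Z) ≈ 0.5066
After 'pass': normaliser = 0.35·0.2401 + 0.4·0.2533 + 0.6·0.5066; P(line X) ≈ 0.1717, P(line Y) ≈ 0.2071, P(line Z) ≈ 0.6212
After 'flag': normaliser = 0.65·0.1717 + 0.6·0.2071 + 0.4·0.6212; P(line X) ≈ 0.2305, P(line Y) ≈ 0.2565, P(line Z) ≈ 0.5130
After 'flag': normaliser = 0.65·0.2305 + 0.6·0.2565 + 0.4·0.5130; P(line X) ≈ 0.2944, P(line Y) ≈ 0.3024, P(line Z) ≈ 0.4032

0.302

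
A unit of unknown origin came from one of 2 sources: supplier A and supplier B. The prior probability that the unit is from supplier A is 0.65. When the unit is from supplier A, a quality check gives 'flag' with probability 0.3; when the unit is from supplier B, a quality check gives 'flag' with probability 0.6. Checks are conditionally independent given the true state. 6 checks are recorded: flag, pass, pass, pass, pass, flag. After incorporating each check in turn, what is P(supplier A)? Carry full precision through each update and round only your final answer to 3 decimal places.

0.813

After 'flag': P(supplier A) = 0.3·0.6500 / (0.3·0.6500 + 0.6·0.3500) ≈ 0.4815
After 'pass': P(supplier A) = 0.7·0.4815 / (0.7·0.4815 + 0.4·0.5185) ≈ 0.6190
After 'pass': P(supplier A) = 0.7·0.6190 / (0.7·0.6190 + 0.4·0.3810) ≈ 0.7398
After 'pass': P(supplier A) = 0.7·0.7398 / (0.7·0.7398 + 0.4·0.2602) ≈ 0.8327
After 'pass': P(supplier A) = 0.7·0.8327 / (0.7·0.8327 + 0.4·0.1673) ≈ 0.8970
After 'flag': P(supplier A) = 0.3·0.8970 / (0.3·0.8970 + 0.6·0.1030) ≈ 0.8132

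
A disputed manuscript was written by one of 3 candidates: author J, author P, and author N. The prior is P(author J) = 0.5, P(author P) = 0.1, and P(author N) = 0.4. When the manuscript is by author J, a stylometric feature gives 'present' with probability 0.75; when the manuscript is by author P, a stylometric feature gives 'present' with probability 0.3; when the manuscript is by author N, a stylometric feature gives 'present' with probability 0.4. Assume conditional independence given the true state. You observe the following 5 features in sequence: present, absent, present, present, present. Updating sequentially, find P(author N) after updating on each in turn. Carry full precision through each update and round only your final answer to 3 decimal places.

Apply Bayes' rule sequentially, carrying P(author N) forward.
After 'present': normaliser = 0.75·0.5000 + 0.3·0.1000 + 0.4·0.4000; P(author J) ≈ 0.6637, P(author P) ≈ 0.0531, P(author N) ≈ 0.2832
After 'absent': normaliser = 0.25·0.6637 + 0.7·0.0531 + 0.6·0.2832; P(author J) ≈ 0.4448, P(author P) ≈ 0.0996, P(author N) ≈ 0.4555
After 'present': normaliser = 0.75·0.4448 + 0.3·0.0996 + 0.4·0.4555; P(author J) ≈ 0.6113, P(author P) ≈ 0.0548, P(author N) ≈ 0.3339
After 'present': normaliser = 0.75·0.6113 + 0.3·0.0548 + 0.4·0.3339; P(author J) ≈ 0.7535, P(author P) ≈ 0.0270, P(author N) ≈ 0.2195
After 'present': normaliser = 0.75·0.7535 + 0.3·0.0270 + 0.4·0.2195; P(author J) ≈ 0.8549, P(author P) ≈ 0.0123, P(author N) ≈ 0.1328

0.133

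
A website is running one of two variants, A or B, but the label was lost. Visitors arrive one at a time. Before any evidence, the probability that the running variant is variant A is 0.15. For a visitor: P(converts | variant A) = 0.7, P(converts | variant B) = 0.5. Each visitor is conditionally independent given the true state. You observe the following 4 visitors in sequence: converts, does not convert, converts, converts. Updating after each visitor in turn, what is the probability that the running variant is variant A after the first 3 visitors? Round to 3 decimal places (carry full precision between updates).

Apply Bayes' rule sequentially, carrying P(A) forward.
After 'converts': P(A) = 0.7·0.1500 / (0.7·0.1500 + 0.5·0.8500) ≈ 0.1981
After 'does not convert': P(A) = 0.3·0.1981 / (0.3·0.1981 + 0.5·0.8019) ≈ 0.1291
After 'converts': P(A) = 0.7·0.1291 / (0.7·0.1291 + 0.5·0.8709) ≈ 0.1719

0.172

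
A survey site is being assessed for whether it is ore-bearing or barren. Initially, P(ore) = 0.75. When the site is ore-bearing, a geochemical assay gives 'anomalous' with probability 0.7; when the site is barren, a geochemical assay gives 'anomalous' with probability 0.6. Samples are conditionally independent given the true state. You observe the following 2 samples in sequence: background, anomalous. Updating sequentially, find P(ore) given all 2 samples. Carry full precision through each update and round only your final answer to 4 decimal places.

0.7241

After 'background': P(ore) = 0.3·0.7500 / (0.3·0.7500 + 0.4·0.2500) ≈ 0.6923
After 'anomalous': P(ore) = 0.7·0.6923 / (0.7·0.6923 + 0.6·0.3077) ≈ 0.7241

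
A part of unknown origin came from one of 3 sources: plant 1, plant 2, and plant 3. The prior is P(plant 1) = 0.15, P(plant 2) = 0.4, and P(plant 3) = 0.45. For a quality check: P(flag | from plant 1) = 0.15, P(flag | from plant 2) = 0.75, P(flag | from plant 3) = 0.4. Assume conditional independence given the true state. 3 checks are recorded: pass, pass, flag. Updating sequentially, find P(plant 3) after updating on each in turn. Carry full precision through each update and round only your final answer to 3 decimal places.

0.649

After 'pass': normaliser = 0.85·0.1500 + 0.25·0.4000 + 0.6·0.4500; P(plant 1) ≈ 0.2563, P(plant 2) ≈ 0.2010, P(plant 3) ≈ 0.5427
After 'pass': normaliser = 0.85·0.2563 + 0.25·0.2010 + 0.6·0.5427; P(plant 1) ≈ 0.3669, P(plant 2) ≈ 0.0846, P(plant 3) ≈ 0.5485
After 'flag': normaliser = 0.15·0.3669 + 0.75·0.0846 + 0.4·0.5485; P(plant 1) ≈ 0.1629, P(plant 2) ≈ 0.1879, P(plant 3) ≈ 0.6493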